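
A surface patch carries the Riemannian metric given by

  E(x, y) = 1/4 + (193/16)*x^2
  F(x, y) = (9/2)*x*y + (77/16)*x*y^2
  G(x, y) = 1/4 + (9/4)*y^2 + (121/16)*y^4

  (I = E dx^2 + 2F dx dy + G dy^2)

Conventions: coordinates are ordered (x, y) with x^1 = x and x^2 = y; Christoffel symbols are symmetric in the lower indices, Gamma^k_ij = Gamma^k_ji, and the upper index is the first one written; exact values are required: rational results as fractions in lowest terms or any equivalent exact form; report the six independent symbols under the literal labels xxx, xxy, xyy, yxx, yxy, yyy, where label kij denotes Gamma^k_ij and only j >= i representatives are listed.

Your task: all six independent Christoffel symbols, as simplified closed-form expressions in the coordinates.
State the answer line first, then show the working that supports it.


Answer: Gamma_xxx = (4356*x*y^4 - 2772*x*y^3 + 441*x*y^2 + 193*x)/(4356*x^2*y^4 - 2772*x^2*y^3 + 441*x^2*y^2 + 193*x^2 + 121*y^4 + 36*y^2 + 4), Gamma_xxy = 0, Gamma_xyy = (-2178*x*y^4 + 693*x*y^3 + 154*x*y + 72*x)/(4356*x^2*y^4 - 2772*x^2*y^3 + 441*x^2*y^2 + 193*x^2 + 121*y^4 + 36*y^2 + 4), Gamma_yxx = (77*y^2 + 72*y)/(4356*x^2*y^4 - 2772*x^2*y^3 + 441*x^2*y^2 + 193*x^2 + 121*y^4 + 36*y^2 + 4), Gamma_yxy = 0, Gamma_yyy = (8712*x^2*y^3 - 4158*x^2*y^2 + 441*x^2*y + 242*y^3 + 36*y)/(4356*x^2*y^4 - 2772*x^2*y^3 + 441*x^2*y^2 + 193*x^2 + 121*y^4 + 36*y^2 + 4)

E = 1/4 + (193/16)*x^2; F = (9/2)*x*y + (77/16)*x*y^2; G = 1/4 + (9/4)*y^2 + (121/16)*y^4
Gamma^k_ij = (1/2) g^{kl} (d_i g_jl + d_j g_il - d_l g_ij), with g^inv = (1/(EG-F^2)) [[G, -F], [-F, E]]
first partials: E_x = (193/8)*x, E_y = 0, F_x = (9/2)*y + (77/16)*y^2, F_y = (9/2)*x + (77/8)*x*y, G_x = 0, G_y = (9/2)*y + (121/4)*y^3
D = EG - F^2 = 1/16 + (9/16)*y^2 + (193/64)*x^2 + (121/64)*y^4 + (441/64)*x^2*y^2 - (693/16)*x^2*y^3 + (1089/16)*x^2*y^4
expanded: Gamma^x_xx = (G E_x - 2F F_x + F E_y)/(2D), Gamma^x_xy = (G E_y - F G_x)/(2D), Gamma^x_yy = (2G F_y - G G_x - F G_y)/(2D), Gamma^y_xx = (2E F_x - E E_y - F E_x)/(2D), Gamma^y_xy = (E G_x - F E_y)/(2D), Gamma^y_yy = (E G_y - 2F F_y + F G_x)/(2D); substitute and cancel common factors


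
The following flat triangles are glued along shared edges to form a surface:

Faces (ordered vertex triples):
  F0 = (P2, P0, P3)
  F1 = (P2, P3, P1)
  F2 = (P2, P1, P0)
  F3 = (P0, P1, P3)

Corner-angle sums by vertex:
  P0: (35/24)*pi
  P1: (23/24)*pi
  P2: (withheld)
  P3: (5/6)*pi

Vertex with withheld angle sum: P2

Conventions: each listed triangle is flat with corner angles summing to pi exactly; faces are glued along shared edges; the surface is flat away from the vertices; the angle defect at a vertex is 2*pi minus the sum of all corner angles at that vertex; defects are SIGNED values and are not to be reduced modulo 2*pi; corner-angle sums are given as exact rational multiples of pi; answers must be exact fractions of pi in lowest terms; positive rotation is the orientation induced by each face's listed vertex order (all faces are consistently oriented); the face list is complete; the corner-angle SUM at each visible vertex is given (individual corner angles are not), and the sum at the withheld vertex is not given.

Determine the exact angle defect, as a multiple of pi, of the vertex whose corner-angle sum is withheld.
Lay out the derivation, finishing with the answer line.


V = 4, E = 6, F = 4; chi = V - E + F = 2
Gauss-Bonnet: total defect = 2*pi*chi = 4*pi; visible defects sum to (11/4)*pi

Answer: defect(P2) = (5/4)*pi


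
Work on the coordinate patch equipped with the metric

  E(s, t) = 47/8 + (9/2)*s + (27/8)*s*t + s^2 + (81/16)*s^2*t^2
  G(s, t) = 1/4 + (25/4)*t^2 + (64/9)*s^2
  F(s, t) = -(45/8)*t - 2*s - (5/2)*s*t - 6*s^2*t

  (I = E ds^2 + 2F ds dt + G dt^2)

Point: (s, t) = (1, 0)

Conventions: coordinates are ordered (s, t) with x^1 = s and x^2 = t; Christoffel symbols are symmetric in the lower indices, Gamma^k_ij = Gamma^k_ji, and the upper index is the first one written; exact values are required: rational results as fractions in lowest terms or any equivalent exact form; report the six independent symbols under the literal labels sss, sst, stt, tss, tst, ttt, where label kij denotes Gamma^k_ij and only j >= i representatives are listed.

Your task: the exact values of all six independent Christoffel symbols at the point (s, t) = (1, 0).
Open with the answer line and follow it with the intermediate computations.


Answer: Gamma_sss = 4766/22963, Gamma_sst = 15347/45926, Gamma_stt = -405185/206667, Gamma_tss = -40833/91852, Gamma_tst = 24268/22963, Gamma_ttt = -12232/22963

E = 91/8, F = -2, G = 265/36 at the point
E_s = 13/2, E_t = 27/8, F_s = -2, F_t = -113/8, G_s = 128/9, G_t = 0
EG - F^2 = 22963/288;  g^inv = (288/22963) * [[265/36, 2], [2, 91/8]]
first-kind symbols [ij,l] = (1/2)(d_i g_jl + d_j g_il - d_l g_ij): [ss,s] = E_s/2 = 13/4, [ss,t] = F_s - E_t/2 = -59/16, [st,s] = E_t/2 = 27/16, [st,t] = G_s/2 = 64/9, [tt,s] = F_t - G_s/2 = -1529/72, [tt,t] = G_t/2 = 0
Gamma^s_ij = (G*[ij,s] - F*[ij,t])/(EG - F^2), Gamma^t_ij = (E*[ij,t] - F*[ij,s])/(EG - F^2)


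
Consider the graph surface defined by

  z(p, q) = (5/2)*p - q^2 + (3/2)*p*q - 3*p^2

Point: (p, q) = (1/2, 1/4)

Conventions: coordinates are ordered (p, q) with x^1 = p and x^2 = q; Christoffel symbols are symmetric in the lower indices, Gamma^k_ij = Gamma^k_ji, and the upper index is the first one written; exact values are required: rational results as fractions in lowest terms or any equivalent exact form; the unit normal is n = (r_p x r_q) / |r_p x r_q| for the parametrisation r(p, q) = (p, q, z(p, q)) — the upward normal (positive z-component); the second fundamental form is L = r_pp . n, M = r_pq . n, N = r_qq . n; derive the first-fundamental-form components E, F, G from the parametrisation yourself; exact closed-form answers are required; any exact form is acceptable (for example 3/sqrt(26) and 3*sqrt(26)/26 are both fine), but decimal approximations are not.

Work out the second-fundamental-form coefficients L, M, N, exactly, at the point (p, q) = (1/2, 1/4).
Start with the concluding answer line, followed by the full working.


Answer: L = -16*sqrt(69)/23, M = 4*sqrt(69)/23, N = -16*sqrt(69)/69

z_p = -1/8, z_q = 1/4, z_pp = -6, z_pq = 3/2, z_qq = -2
E = 65/64, F = -1/32, G = 17/16; answer radicand W^2 = 69/64
unnormalised second-form numerators: l = -6, m = 3/2, n = -2; L = l/sqrt(69/64), and similarly M = m/sqrt(W^2), N = n/sqrt(W^2)


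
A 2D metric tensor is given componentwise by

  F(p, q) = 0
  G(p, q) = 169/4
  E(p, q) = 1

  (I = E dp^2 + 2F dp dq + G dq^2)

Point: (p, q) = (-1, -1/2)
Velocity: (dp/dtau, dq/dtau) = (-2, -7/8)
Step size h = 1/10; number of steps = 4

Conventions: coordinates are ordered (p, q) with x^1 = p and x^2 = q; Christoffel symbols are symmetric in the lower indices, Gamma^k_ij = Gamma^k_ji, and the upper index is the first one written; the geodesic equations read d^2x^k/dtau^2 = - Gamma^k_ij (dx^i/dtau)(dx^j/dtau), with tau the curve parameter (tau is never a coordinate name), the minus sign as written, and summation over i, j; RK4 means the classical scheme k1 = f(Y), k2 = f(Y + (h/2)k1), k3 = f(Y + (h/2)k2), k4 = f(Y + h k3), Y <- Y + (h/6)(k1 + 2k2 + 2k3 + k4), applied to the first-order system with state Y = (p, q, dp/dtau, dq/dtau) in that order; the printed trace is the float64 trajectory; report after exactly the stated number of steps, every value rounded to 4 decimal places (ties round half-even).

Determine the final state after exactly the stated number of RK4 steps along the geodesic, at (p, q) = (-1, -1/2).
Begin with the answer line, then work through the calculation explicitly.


Answer: p = -1.8000, q = -0.8500, dp/dtau = -2.0000, dq/dtau = -0.8750

f(Y) = (dp/dtau, dq/dtau, -Gamma^p_ij Y'^i Y'^j, -Gamma^q_ij Y'^i Y'^j) with the Gammas evaluated at the stage position; h = 0.100000; intermediate values shown to 6 dp
step 0: p = -1.0000, q = -0.5000, dp/dtau = -2.0000, dq/dtau = -0.8750
step 1:
  k1: at (p, q) = (-1.000000, -0.500000), (dp/dtau, dq/dtau) = (-2.000000, -0.875000); Gamma_ppp = 0.000000, Gamma_ppq = 0.000000, Gamma_pqq = 0.000000, Gamma_qpp = 0.000000, Gamma_qpq = 0.000000, Gamma_qqq = 0.000000; k1 = (-2.000000, -0.875000, 0.000000, 0.000000)
  k2: at (p, q) = (-1.100000, -0.543750), (dp/dtau, dq/dtau) = (-2.000000, -0.875000); Gamma_ppp = 0.000000, Gamma_ppq = 0.000000, Gamma_pqq = 0.000000, Gamma_qpp = 0.000000, Gamma_qpq = 0.000000, Gamma_qqq = 0.000000; k2 = (-2.000000, -0.875000, 0.000000, 0.000000)
  k3: at (p, q) = (-1.100000, -0.543750), (dp/dtau, dq/dtau) = (-2.000000, -0.875000); Gamma_ppp = 0.000000, Gamma_ppq = 0.000000, Gamma_pqq = 0.000000, Gamma_qpp = 0.000000, Gamma_qpq = 0.000000, Gamma_qqq = 0.000000; k3 = (-2.000000, -0.875000, 0.000000, 0.000000)
  k4: at (p, q) = (-1.200000, -0.587500), (dp/dtau, dq/dtau) = (-2.000000, -0.875000); Gamma_ppp = 0.000000, Gamma_ppq = 0.000000, Gamma_pqq = 0.000000, Gamma_qpp = 0.000000, Gamma_qpq = 0.000000, Gamma_qqq = 0.000000; k4 = (-2.000000, -0.875000, 0.000000, 0.000000)
  Y <- Y + (h/6)(k1 + 2k2 + 2k3 + k4): p = -1.2000, q = -0.5875, dp/dtau = -2.0000, dq/dtau = -0.8750
step 2:
  k1: at (p, q) = (-1.200000, -0.587500), (dp/dtau, dq/dtau) = (-2.000000, -0.875000); Gamma_ppp = 0.000000, Gamma_ppq = 0.000000, Gamma_pqq = 0.000000, Gamma_qpp = 0.000000, Gamma_qpq = 0.000000, Gamma_qqq = 0.000000; k1 = (-2.000000, -0.875000, 0.000000, 0.000000)
  k2: at (p, q) = (-1.300000, -0.631250), (dp/dtau, dq/dtau) = (-2.000000, -0.875000); Gamma_ppp = 0.000000, Gamma_ppq = 0.000000, Gamma_pqq = 0.000000, Gamma_qpp = 0.000000, Gamma_qpq = 0.000000, Gamma_qqq = 0.000000; k2 = (-2.000000, -0.875000, 0.000000, 0.000000)
  k3: at (p, q) = (-1.300000, -0.631250), (dp/dtau, dq/dtau) = (-2.000000, -0.875000); Gamma_ppp = 0.000000, Gamma_ppq = 0.000000, Gamma_pqq = 0.000000, Gamma_qpp = 0.000000, Gamma_qpq = 0.000000, Gamma_qqq = 0.000000; k3 = (-2.000000, -0.875000, 0.000000, 0.000000)
  k4: at (p, q) = (-1.400000, -0.675000), (dp/dtau, dq/dtau) = (-2.000000, -0.875000); Gamma_ppp = 0.000000, Gamma_ppq = 0.000000, Gamma_pqq = 0.000000, Gamma_qpp = 0.000000, Gamma_qpq = 0.000000, Gamma_qqq = 0.000000; k4 = (-2.000000, -0.875000, 0.000000, 0.000000)
  Y <- Y + (h/6)(k1 + 2k2 + 2k3 + k4): p = -1.4000, q = -0.6750, dp/dtau = -2.0000, dq/dtau = -0.8750
step 3:
  k1: at (p, q) = (-1.400000, -0.675000), (dp/dtau, dq/dtau) = (-2.000000, -0.875000); Gamma_ppp = 0.000000, Gamma_ppq = 0.000000, Gamma_pqq = 0.000000, Gamma_qpp = 0.000000, Gamma_qpq = 0.000000, Gamma_qqq = 0.000000; k1 = (-2.000000, -0.875000, 0.000000, 0.000000)
  k2: at (p, q) = (-1.500000, -0.718750), (dp/dtau, dq/dtau) = (-2.000000, -0.875000); Gamma_ppp = 0.000000, Gamma_ppq = 0.000000, Gamma_pqq = 0.000000, Gamma_qpp = 0.000000, Gamma_qpq = 0.000000, Gamma_qqq = 0.000000; k2 = (-2.000000, -0.875000, 0.000000, 0.000000)
  k3: at (p, q) = (-1.500000, -0.718750), (dp/dtau, dq/dtau) = (-2.000000, -0.875000); Gamma_ppp = 0.000000, Gamma_ppq = 0.000000, Gamma_pqq = 0.000000, Gamma_qpp = 0.000000, Gamma_qpq = 0.000000, Gamma_qqq = 0.000000; k3 = (-2.000000, -0.875000, 0.000000, 0.000000)
  k4: at (p, q) = (-1.600000, -0.762500), (dp/dtau, dq/dtau) = (-2.000000, -0.875000); Gamma_ppp = 0.000000, Gamma_ppq = 0.000000, Gamma_pqq = 0.000000, Gamma_qpp = 0.000000, Gamma_qpq = 0.000000, Gamma_qqq = 0.000000; k4 = (-2.000000, -0.875000, 0.000000, 0.000000)
  Y <- Y + (h/6)(k1 + 2k2 + 2k3 + k4): p = -1.6000, q = -0.7625, dp/dtau = -2.0000, dq/dtau = -0.8750
step 4:
  k1: at (p, q) = (-1.600000, -0.762500), (dp/dtau, dq/dtau) = (-2.000000, -0.875000); Gamma_ppp = 0.000000, Gamma_ppq = 0.000000, Gamma_pqq = 0.000000, Gamma_qpp = 0.000000, Gamma_qpq = 0.000000, Gamma_qqq = 0.000000; k1 = (-2.000000, -0.875000, 0.000000, 0.000000)
  k2: at (p, q) = (-1.700000, -0.806250), (dp/dtau, dq/dtau) = (-2.000000, -0.875000); Gamma_ppp = 0.000000, Gamma_ppq = 0.000000, Gamma_pqq = 0.000000, Gamma_qpp = 0.000000, Gamma_qpq = 0.000000, Gamma_qqq = 0.000000; k2 = (-2.000000, -0.875000, 0.000000, 0.000000)
  k3: at (p, q) = (-1.700000, -0.806250), (dp/dtau, dq/dtau) = (-2.000000, -0.875000); Gamma_ppp = 0.000000, Gamma_ppq = 0.000000, Gamma_pqq = 0.000000, Gamma_qpp = 0.000000, Gamma_qpq = 0.000000, Gamma_qqq = 0.000000; k3 = (-2.000000, -0.875000, 0.000000, 0.000000)
  k4: at (p, q) = (-1.800000, -0.850000), (dp/dtau, dq/dtau) = (-2.000000, -0.875000); Gamma_ppp = 0.000000, Gamma_ppq = 0.000000, Gamma_pqq = 0.000000, Gamma_qpp = 0.000000, Gamma_qpq = 0.000000, Gamma_qqq = 0.000000; k4 = (-2.000000, -0.875000, 0.000000, 0.000000)
  Y <- Y + (h/6)(k1 + 2k2 + 2k3 + k4): p = -1.8000, q = -0.8500, dp/dtau = -2.0000, dq/dtau = -0.8750


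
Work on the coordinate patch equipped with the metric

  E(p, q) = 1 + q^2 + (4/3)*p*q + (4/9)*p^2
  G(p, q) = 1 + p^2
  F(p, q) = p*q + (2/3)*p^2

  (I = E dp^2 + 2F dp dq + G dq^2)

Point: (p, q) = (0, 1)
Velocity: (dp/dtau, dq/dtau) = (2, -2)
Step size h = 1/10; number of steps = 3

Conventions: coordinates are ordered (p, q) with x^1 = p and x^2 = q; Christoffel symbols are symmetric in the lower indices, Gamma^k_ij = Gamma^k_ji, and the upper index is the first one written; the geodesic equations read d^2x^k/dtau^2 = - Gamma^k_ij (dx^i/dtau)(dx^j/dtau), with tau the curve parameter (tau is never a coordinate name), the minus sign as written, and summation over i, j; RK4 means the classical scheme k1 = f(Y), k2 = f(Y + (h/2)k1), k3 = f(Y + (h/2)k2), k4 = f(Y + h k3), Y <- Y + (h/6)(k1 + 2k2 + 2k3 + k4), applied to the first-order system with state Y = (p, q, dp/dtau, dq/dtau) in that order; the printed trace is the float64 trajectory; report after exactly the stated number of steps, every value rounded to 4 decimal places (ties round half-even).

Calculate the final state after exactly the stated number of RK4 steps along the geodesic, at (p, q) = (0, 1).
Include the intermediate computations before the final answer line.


f(Y) = (dp/dtau, dq/dtau, -Gamma^p_ij Y'^i Y'^j, -Gamma^q_ij Y'^i Y'^j) with the Gammas evaluated at the stage position; h = 0.100000; intermediate values shown to 6 dp
step 0: p = 0.0000, q = 1.0000, dp/dtau = 2.0000, dq/dtau = -2.0000
step 1:
  k1: at (p, q) = (0.000000, 1.000000), (dp/dtau, dq/dtau) = (2.000000, -2.000000); Gamma_ppp = 0.333333, Gamma_ppq = 0.500000, Gamma_pqq = 0.000000, Gamma_qpp = 0.000000, Gamma_qpq = 0.000000, Gamma_qqq = 0.000000; k1 = (2.000000, -2.000000, 2.666667, 0.000000)
  k2: at (p, q) = (0.100000, 0.900000), (dp/dtau, dq/dtau) = (2.133333, -2.000000); Gamma_ppp = 0.331429, Gamma_ppq = 0.497143, Gamma_pqq = 0.000000, Gamma_qpp = 0.034286, Gamma_qpq = 0.051429, Gamma_qqq = 0.000000; k2 = (2.133333, -2.000000, 2.733917, 0.282819)
  k3: at (p, q) = (0.106667, 0.900000), (dp/dtau, dq/dtau) = (2.136696, -1.985859); Gamma_ppp = 0.331250, Gamma_ppq = 0.496876, Gamma_pqq = 0.000000, Gamma_qpp = 0.036384, Gamma_qpq = 0.054577, Gamma_qqq = 0.000000; k3 = (2.136696, -1.985859, 2.704349, 0.297045)
  k4: at (p, q) = (0.213670, 0.801414), (dp/dtau, dq/dtau) = (2.270435, -1.970295); Gamma_ppp = 0.324932, Gamma_ppq = 0.487398, Gamma_pqq = 0.000000, Gamma_qpp = 0.073558, Gamma_qpq = 0.110336, Gamma_qqq = 0.000000; k4 = (2.270435, -1.970295, 2.685698, 0.607984)
  Y <- Y + (h/6)(k1 + 2k2 + 2k3 + k4): p = 0.2135, q = 0.8010, dp/dtau = 2.2705, dq/dtau = -1.9705
step 2:
  k1: at (p, q) = (0.213508, 0.800966), (dp/dtau, dq/dtau) = (2.270482, -1.970538); Gamma_ppp = 0.324929, Gamma_ppq = 0.487393, Gamma_pqq = 0.000000, Gamma_qpp = 0.073545, Gamma_qpq = 0.110317, Gamma_qqq = 0.000000; k1 = (2.270482, -1.970538, 2.686225, 0.608002)
  k2: at (p, q) = (0.327032, 0.702440), (dp/dtau, dq/dtau) = (2.404793, -1.940138); Gamma_ppp = 0.314011, Gamma_ppq = 0.471017, Gamma_pqq = 0.000000, Gamma_qpp = 0.111566, Gamma_qpq = 0.167349, Gamma_qqq = 0.000000; k2 = (2.404793, -1.940138, 2.579246, 0.916385)
  k3: at (p, q) = (0.333748, 0.703960), (dp/dtau, dq/dtau) = (2.399444, -1.924719); Gamma_ppp = 0.313568, Gamma_ppq = 0.470352, Gamma_pqq = 0.000000, Gamma_qpp = 0.112960, Gamma_qpq = 0.169440, Gamma_qqq = 0.000000; k3 = (2.399444, -1.924719, 2.539096, 0.914686)
  k4: at (p, q) = (0.453453, 0.608495), (dp/dtau, dq/dtau) = (2.524391, -1.879070); Gamma_ppp = 0.298352, Gamma_ppq = 0.447529, Gamma_pqq = 0.000000, Gamma_qpp = 0.148539, Gamma_qpq = 0.222808, Gamma_qqq = 0.000000; k4 = (2.524391, -1.879070, 2.344444, 1.167214)
  Y <- Y + (h/6)(k1 + 2k2 + 2k3 + k4): p = 0.4536, q = 0.6080, dp/dtau = 2.5249, dq/dtau = -1.8799
step 3:
  k1: at (p, q) = (0.453564, 0.607978), (dp/dtau, dq/dtau) = (2.524938, -1.879916); Gamma_ppp = 0.298311, Gamma_ppq = 0.447466, Gamma_pqq = 0.000000, Gamma_qpp = 0.148627, Gamma_qpq = 0.222940, Gamma_qqq = 0.000000; k1 = (2.524938, -1.879916, 2.346124, 1.168905)
  k2: at (p, q) = (0.579811, 0.513982), (dp/dtau, dq/dtau) = (2.642244, -1.821470); Gamma_ppp = 0.279606, Gamma_ppq = 0.419409, Gamma_pqq = 0.000000, Gamma_qpp = 0.180027, Gamma_qpq = 0.270041, Gamma_qqq = 0.000000; k2 = (2.642244, -1.821470, 2.084982, 1.342437)
  k3: at (p, q) = (0.585676, 0.516904), (dp/dtau, dq/dtau) = (2.629187, -1.812794); Gamma_ppp = 0.279232, Gamma_ppq = 0.418848, Gamma_pqq = 0.000000, Gamma_qpp = 0.180238, Gamma_qpq = 0.270357, Gamma_qqq = 0.000000; k3 = (2.629187, -1.812794, 2.062380, 1.331217)
  k4: at (p, q) = (0.716483, 0.426698), (dp/dtau, dq/dtau) = (2.731176, -1.746794); Gamma_ppp = 0.258623, Gamma_ppq = 0.387934, Gamma_pqq = 0.000000, Gamma_qpp = 0.204896, Gamma_qpq = 0.307345, Gamma_qqq = 0.000000; k4 = (2.731176, -1.746794, 1.772364, 1.404172)
  Y <- Y + (h/6)(k1 + 2k2 + 2k3 + k4): p = 0.7169, q = 0.4264, dp/dtau = 2.7318, dq/dtau = -1.7479

Answer: p = 0.7169, q = 0.4264, dp/dtau = 2.7318, dq/dtau = -1.7479


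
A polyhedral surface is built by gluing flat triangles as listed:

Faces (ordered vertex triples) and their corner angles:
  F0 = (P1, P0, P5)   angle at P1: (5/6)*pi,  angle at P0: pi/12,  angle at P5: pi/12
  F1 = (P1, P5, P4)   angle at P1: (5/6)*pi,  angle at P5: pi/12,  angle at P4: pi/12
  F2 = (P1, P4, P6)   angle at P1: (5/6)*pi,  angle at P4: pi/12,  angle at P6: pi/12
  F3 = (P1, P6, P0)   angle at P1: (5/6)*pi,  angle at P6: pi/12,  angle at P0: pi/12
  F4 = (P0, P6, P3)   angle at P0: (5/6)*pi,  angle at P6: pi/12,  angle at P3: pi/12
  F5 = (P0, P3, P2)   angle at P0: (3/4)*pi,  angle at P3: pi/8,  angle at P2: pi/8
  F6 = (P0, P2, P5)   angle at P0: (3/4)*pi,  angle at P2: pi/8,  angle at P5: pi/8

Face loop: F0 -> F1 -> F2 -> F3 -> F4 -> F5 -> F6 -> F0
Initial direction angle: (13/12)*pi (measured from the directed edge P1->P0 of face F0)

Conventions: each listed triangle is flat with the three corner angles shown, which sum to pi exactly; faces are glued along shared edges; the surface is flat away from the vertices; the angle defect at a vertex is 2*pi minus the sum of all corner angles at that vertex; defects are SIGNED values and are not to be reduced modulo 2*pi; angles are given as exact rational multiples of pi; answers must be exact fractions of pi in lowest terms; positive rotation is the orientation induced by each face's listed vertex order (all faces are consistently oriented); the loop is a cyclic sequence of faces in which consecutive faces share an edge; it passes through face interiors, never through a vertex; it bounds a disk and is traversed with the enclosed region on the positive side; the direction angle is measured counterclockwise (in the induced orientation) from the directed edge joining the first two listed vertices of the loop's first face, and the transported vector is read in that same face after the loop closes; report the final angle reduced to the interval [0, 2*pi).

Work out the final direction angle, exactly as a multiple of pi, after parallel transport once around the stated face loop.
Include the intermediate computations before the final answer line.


enclosed vertex P0: corner angles sum to (5/2)*pi, defect = 2*pi - (5/2)*pi = -pi/2
enclosed vertex P1: corner angles sum to (10/3)*pi, defect = 2*pi - (10/3)*pi = (-4/3)*pi
by Gauss-Bonnet the loop rotates the vector by the enclosed defect sum (positive orientation, mod 2*pi)
final angle = (13/12)*pi - (11/6)*pi = (5/4)*pi (mod 2*pi)

Answer: final direction angle = (5/4)*pi


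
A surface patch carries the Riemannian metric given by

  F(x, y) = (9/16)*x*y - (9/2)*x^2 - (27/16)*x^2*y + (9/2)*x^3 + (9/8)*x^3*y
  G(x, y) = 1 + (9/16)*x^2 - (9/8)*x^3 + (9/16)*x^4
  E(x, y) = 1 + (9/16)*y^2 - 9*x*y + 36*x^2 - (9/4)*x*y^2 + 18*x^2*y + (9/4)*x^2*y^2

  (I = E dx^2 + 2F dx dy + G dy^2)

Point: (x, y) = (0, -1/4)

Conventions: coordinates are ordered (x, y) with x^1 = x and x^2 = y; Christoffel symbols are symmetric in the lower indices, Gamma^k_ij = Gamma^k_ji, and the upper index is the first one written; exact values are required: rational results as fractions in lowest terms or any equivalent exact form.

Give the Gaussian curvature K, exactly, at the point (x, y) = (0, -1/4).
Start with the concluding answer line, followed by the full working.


Answer: K = -36864/70225

E = 265/256, F = 0, G = 1, EG - F^2 = 265/256 at the point
E_x = 135/64, E_y = -9/32, F_x = -9/64, F_y = 0, G_x = 0, G_y = 0
E_yy = 9/8, F_xy = 9/16, G_xx = 9/8
K follows from Brioschi's formula, (det M1 - det M2)/(EG - F^2)^2.
M1 = [[-E_yy/2 + F_xy - G_xx/2, E_x/2, F_x - E_y/2], [F_y - G_x/2, E, F], [G_y/2, F, G]] = [[-9/16, 135/128, 0], [0, 265/256, 0], [0, 0, 1]]; det M1 = -2385/4096
M2 = [[0, E_y/2, G_x/2], [E_y/2, E, F], [G_x/2, F, G]] = [[0, -9/64, 0], [-9/64, 265/256, 0], [0, 0, 1]]; det M2 = -81/4096
det M1 - det M2 = -9/16; K = -9/16 / (265/256)^2 = -36864/70225


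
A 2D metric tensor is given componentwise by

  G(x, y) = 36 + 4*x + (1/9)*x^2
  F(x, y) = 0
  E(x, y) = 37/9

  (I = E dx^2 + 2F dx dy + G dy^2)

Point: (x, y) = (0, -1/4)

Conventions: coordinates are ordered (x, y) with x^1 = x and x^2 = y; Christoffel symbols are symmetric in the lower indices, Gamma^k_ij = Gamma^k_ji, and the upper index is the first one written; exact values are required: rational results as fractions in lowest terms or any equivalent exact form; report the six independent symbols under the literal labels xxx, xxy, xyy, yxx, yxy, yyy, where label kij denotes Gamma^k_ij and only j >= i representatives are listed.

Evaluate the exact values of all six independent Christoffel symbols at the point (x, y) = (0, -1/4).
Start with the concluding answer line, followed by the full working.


Answer: Gamma_xxx = 0, Gamma_xxy = 0, Gamma_xyy = -18/37, Gamma_yxx = 0, Gamma_yxy = 1/18, Gamma_yyy = 0

E = 37/9, F = 0, G = 36 at the point
E_x = 0, E_y = 0, F_x = 0, F_y = 0, G_x = 4, G_y = 0
EG - F^2 = 148;  g^inv = (1/148) * [[36, 0], [0, 37/9]]
first-kind symbols [ij,l] = (1/2)(d_i g_jl + d_j g_il - d_l g_ij): [xx,x] = E_x/2 = 0, [xx,y] = F_x - E_y/2 = 0, [xy,x] = E_y/2 = 0, [xy,y] = G_x/2 = 2, [yy,x] = F_y - G_x/2 = -2, [yy,y] = G_y/2 = 0
Gamma^x_ij = (G*[ij,x] - F*[ij,y])/(EG - F^2), Gamma^y_ij = (E*[ij,y] - F*[ij,x])/(EG - F^2)


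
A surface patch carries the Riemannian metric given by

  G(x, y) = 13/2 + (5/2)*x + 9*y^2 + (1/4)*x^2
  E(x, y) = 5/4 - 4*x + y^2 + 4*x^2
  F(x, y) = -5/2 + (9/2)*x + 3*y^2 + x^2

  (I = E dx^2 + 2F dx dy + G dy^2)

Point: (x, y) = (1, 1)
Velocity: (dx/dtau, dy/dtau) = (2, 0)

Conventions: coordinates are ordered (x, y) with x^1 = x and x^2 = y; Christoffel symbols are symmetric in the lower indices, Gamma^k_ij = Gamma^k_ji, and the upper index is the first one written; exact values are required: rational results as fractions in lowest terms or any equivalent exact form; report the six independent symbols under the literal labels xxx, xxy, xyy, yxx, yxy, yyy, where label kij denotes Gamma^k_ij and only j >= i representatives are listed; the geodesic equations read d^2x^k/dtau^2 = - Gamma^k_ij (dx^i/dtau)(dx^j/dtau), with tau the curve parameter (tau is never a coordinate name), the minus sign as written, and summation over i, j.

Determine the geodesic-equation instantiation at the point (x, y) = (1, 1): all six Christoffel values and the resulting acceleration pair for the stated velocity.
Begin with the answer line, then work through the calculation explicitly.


Answer: Gamma_xxx = 56/81, Gamma_xxy = 148/81, Gamma_xyy = 50/9, Gamma_yxx = 2/27, Gamma_yxy = -14/27, Gamma_yyy = -4/3; accelerations (d^2x/dtau^2, d^2y/dtau^2) = (-224/81, -8/27)

E = 9/4, F = 6, G = 73/4 at the point
E_x = 4, E_y = 2, F_x = 13/2, F_y = 6, G_x = 3, G_y = 18
EG - F^2 = 81/16;  g^inv = (16/81) * [[73/4, -6], [-6, 9/4]]
first-kind symbols [ij,l] = (1/2)(d_i g_jl + d_j g_il - d_l g_ij): [xx,x] = E_x/2 = 2, [xx,y] = F_x - E_y/2 = 11/2, [xy,x] = E_y/2 = 1, [xy,y] = G_x/2 = 3/2, [yy,x] = F_y - G_x/2 = 9/2, [yy,y] = G_y/2 = 9
Gamma^x_ij = (G*[ij,x] - F*[ij,y])/(EG - F^2), Gamma^y_ij = (E*[ij,y] - F*[ij,x])/(EG - F^2)
Gamma_xxx = 56/81, Gamma_xxy = 148/81, Gamma_xyy = 50/9, Gamma_yxx = 2/27, Gamma_yxy = -14/27, Gamma_yyy = -4/3
d^2x/dtau^2 = -(Gamma_xxx*(2)^2 + 2*Gamma_xxy*(2)*(0) + Gamma_xyy*(0)^2) = -224/81
d^2y/dtau^2 = -(Gamma_yxx*(2)^2 + 2*Gamma_yxy*(2)*(0) + Gamma_yyy*(0)^2) = -8/27


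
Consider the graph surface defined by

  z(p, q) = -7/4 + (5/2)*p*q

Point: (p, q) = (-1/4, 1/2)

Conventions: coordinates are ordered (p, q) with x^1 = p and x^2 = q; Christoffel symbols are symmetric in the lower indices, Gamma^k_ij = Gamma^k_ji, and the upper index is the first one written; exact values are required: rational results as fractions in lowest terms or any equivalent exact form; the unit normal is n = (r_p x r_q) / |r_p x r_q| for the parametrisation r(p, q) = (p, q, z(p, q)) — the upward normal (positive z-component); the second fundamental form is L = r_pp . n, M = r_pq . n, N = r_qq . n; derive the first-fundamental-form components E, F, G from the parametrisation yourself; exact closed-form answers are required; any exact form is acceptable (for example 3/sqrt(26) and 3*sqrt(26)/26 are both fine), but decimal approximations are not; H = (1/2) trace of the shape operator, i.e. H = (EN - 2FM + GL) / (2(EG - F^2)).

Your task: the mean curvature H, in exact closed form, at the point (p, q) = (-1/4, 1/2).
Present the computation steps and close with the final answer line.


z_p = 5/4, z_q = -5/8, z_pp = 0, z_pq = 5/2, z_qq = 0
E = 41/16, F = -25/32, G = 89/64; answer radicand W^2 = 189/64
unnormalised second-form numerators: l = 0, m = 5/2, n = 0; L = l/sqrt(189/64), and similarly M = m/sqrt(W^2), N = n/sqrt(W^2)
H = (E*n - 2*F*m + G*l) / (2*(EG - F^2)*sqrt(W^2)); E*n - 2*F*m + G*l = 125/32, EG - F^2 = 189/64, so H = (125/189)/sqrt(189/64)

Answer: H = 1000*sqrt(21)/11907


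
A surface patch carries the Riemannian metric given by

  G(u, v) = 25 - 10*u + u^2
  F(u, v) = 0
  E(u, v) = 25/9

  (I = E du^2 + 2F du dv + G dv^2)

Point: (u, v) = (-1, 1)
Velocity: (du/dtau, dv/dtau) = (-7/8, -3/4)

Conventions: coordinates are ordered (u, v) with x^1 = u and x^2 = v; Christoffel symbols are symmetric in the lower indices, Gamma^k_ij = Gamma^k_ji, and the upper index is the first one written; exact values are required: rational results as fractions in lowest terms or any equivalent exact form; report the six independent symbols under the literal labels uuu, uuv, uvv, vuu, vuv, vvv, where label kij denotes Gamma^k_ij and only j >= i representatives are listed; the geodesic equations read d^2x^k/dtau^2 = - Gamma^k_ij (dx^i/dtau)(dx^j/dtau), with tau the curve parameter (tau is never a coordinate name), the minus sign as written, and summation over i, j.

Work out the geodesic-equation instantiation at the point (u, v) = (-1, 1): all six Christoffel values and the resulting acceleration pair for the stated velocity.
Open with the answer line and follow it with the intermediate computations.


Answer: Gamma_uuu = 0, Gamma_uuv = 0, Gamma_uvv = 54/25, Gamma_vuu = 0, Gamma_vuv = -1/6, Gamma_vvv = 0; accelerations (d^2u/dtau^2, d^2v/dtau^2) = (-243/200, 7/32)

E = 25/9, F = 0, G = 36 at the point
E_u = 0, E_v = 0, F_u = 0, F_v = 0, G_u = -12, G_v = 0
EG - F^2 = 100;  g^inv = (1/100) * [[36, 0], [0, 25/9]]
first-kind symbols [ij,l] = (1/2)(d_i g_jl + d_j g_il - d_l g_ij): [uu,u] = E_u/2 = 0, [uu,v] = F_u - E_v/2 = 0, [uv,u] = E_v/2 = 0, [uv,v] = G_u/2 = -6, [vv,u] = F_v - G_u/2 = 6, [vv,v] = G_v/2 = 0
Gamma^u_ij = (G*[ij,u] - F*[ij,v])/(EG - F^2), Gamma^v_ij = (E*[ij,v] - F*[ij,u])/(EG - F^2)
Gamma_uuu = 0, Gamma_uuv = 0, Gamma_uvv = 54/25, Gamma_vuu = 0, Gamma_vuv = -1/6, Gamma_vvv = 0
d^2u/dtau^2 = -(Gamma_uuu*(-7/8)^2 + 2*Gamma_uuv*(-7/8)*(-3/4) + Gamma_uvv*(-3/4)^2) = -243/200
d^2v/dtau^2 = -(Gamma_vuu*(-7/8)^2 + 2*Gamma_vuv*(-7/8)*(-3/4) + Gamma_vvv*(-3/4)^2) = 7/32


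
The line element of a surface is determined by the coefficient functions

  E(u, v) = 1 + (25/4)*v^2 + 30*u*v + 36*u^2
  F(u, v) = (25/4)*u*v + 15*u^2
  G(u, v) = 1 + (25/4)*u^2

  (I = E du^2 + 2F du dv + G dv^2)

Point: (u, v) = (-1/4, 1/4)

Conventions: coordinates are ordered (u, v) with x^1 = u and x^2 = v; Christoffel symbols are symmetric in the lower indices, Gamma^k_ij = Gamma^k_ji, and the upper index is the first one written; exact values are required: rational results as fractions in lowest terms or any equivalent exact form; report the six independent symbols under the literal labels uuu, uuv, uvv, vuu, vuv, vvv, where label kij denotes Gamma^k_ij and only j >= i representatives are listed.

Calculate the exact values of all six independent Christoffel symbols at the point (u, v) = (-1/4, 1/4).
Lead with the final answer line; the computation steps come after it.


Answer: Gamma_uuu = -56/23, Gamma_uuv = -70/69, Gamma_uvv = 0, Gamma_vuu = -40/23, Gamma_vuv = -50/69, Gamma_vvv = 0

E = 113/64, F = 35/64, G = 89/64 at the point
E_u = -21/2, E_v = -35/8, F_u = -95/16, F_v = -25/16, G_u = -25/8, G_v = 0
EG - F^2 = 69/32;  g^inv = (32/69) * [[89/64, -35/64], [-35/64, 113/64]]
first-kind symbols [ij,l] = (1/2)(d_i g_jl + d_j g_il - d_l g_ij): [uu,u] = E_u/2 = -21/4, [uu,v] = F_u - E_v/2 = -15/4, [uv,u] = E_v/2 = -35/16, [uv,v] = G_u/2 = -25/16, [vv,u] = F_v - G_u/2 = 0, [vv,v] = G_v/2 = 0
Gamma^u_ij = (G*[ij,u] - F*[ij,v])/(EG - F^2), Gamma^v_ij = (E*[ij,v] - F*[ij,u])/(EG - F^2)


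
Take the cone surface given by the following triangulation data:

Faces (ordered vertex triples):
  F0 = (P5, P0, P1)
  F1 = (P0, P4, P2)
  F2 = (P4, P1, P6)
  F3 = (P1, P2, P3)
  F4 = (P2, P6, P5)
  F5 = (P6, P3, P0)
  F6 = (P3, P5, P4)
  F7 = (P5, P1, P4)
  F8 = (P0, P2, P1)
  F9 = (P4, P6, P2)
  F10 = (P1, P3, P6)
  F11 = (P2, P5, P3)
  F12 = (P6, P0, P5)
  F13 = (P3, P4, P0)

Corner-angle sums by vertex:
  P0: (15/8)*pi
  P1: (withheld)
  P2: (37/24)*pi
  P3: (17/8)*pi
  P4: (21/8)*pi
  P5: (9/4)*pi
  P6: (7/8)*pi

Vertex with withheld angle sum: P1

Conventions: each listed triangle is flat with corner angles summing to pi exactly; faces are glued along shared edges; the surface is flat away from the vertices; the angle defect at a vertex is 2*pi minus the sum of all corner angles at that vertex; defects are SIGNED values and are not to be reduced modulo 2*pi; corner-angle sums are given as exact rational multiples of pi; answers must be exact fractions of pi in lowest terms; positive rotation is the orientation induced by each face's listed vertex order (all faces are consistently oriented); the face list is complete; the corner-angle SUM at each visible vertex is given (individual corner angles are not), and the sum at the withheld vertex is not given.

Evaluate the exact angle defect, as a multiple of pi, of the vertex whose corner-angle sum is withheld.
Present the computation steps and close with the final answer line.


V = 7, E = 21, F = 14; chi = V - E + F = 0
Gauss-Bonnet: total defect = 2*pi*chi = 0; visible defects sum to (17/24)*pi

Answer: defect(P1) = (-17/24)*pi


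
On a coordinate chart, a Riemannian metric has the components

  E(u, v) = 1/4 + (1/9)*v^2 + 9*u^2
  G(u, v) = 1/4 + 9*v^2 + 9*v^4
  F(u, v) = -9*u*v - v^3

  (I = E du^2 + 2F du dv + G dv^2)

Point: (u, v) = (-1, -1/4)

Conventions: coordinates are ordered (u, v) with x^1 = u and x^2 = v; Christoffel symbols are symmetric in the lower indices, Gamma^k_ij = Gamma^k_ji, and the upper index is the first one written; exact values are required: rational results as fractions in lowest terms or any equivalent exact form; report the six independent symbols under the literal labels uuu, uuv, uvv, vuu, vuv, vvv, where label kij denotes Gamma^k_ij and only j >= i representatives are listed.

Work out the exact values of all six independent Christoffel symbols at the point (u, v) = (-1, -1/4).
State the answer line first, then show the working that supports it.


Answer: Gamma_uuu = -23404/26305, Gamma_uuv = -217/26305, Gamma_uvv = 66879/105220, Gamma_vuu = 80944/236745, Gamma_vuv = -572/26305, Gamma_vvv = -34479/26305

E = 1333/144, F = -143/64, G = 217/256 at the point
E_u = -18, E_v = -1/18, F_u = 9/4, F_v = 141/16, G_u = 0, G_v = -81/16
EG - F^2 = 26305/9216;  g^inv = (9216/26305) * [[217/256, 143/64], [143/64, 1333/144]]
first-kind symbols [ij,l] = (1/2)(d_i g_jl + d_j g_il - d_l g_ij): [uu,u] = E_u/2 = -9, [uu,v] = F_u - E_v/2 = 41/18, [uv,u] = E_v/2 = -1/36, [uv,v] = G_u/2 = 0, [vv,u] = F_v - G_u/2 = 141/16, [vv,v] = G_v/2 = -81/32
Gamma^u_ij = (G*[ij,u] - F*[ij,v])/(EG - F^2), Gamma^v_ij = (E*[ij,v] - F*[ij,u])/(EG - F^2)


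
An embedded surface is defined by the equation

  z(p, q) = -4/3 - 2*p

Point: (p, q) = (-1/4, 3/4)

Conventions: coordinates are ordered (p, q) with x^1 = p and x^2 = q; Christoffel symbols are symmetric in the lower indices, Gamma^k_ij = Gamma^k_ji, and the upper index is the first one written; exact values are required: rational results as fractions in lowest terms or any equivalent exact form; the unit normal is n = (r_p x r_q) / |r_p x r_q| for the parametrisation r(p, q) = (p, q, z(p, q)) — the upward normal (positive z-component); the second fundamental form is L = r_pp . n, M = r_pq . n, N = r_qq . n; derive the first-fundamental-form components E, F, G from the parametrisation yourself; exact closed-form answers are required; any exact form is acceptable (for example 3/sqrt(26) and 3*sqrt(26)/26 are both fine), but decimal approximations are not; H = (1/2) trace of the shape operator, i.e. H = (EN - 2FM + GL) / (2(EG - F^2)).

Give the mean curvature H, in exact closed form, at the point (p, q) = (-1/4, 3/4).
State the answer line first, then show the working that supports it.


Answer: H = 0

z_p = -2, z_q = 0, z_pp = 0, z_pq = 0, z_qq = 0
E = 5, F = 0, G = 1; answer radicand W^2 = 5
unnormalised second-form numerators: l = 0, m = 0, n = 0; L = l/sqrt(5), and similarly M = m/sqrt(W^2), N = n/sqrt(W^2)
H = (E*n - 2*F*m + G*l) / (2*(EG - F^2)*sqrt(W^2)); E*n - 2*F*m + G*l = 0, EG - F^2 = 5, so H = (0)/sqrt(5)


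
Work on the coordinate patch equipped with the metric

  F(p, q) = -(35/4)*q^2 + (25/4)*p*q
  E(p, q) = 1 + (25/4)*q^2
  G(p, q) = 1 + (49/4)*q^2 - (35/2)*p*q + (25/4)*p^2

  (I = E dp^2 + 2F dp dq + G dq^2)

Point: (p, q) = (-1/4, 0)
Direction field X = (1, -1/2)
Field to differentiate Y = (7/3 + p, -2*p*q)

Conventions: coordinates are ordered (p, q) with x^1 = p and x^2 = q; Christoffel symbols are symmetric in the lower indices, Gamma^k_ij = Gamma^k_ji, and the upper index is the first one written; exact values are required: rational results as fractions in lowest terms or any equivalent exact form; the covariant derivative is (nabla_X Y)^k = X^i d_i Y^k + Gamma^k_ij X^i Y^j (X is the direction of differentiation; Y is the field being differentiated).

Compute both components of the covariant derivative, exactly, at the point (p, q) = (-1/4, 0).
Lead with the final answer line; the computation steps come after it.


Answer: (nabla_X Y)^p = 1, (nabla_X Y)^q = 983/1068

E = 1, F = 0, G = 89/64 at the point
E_p = 0, E_q = 0, F_p = 0, F_q = -25/16, G_p = -25/8, G_q = 35/8
EG - F^2 = 89/64;  g^inv = (64/89) * [[89/64, 0], [0, 1]]
first-kind symbols [ij,l] = (1/2)(d_i g_jl + d_j g_il - d_l g_ij): [pp,p] = E_p/2 = 0, [pp,q] = F_p - E_q/2 = 0, [pq,p] = E_q/2 = 0, [pq,q] = G_p/2 = -25/16, [qq,p] = F_q - G_p/2 = 0, [qq,q] = G_q/2 = 35/16
Gamma^p_ij = (G*[ij,p] - F*[ij,q])/(EG - F^2), Gamma^q_ij = (E*[ij,q] - F*[ij,p])/(EG - F^2)
Gamma_ppp = 0, Gamma_ppq = 0, Gamma_pqq = 0, Gamma_qpp = 0, Gamma_qpq = -100/89, Gamma_qqq = 140/89
X = (1, -1/2), Y = (25/12, 0) at the point


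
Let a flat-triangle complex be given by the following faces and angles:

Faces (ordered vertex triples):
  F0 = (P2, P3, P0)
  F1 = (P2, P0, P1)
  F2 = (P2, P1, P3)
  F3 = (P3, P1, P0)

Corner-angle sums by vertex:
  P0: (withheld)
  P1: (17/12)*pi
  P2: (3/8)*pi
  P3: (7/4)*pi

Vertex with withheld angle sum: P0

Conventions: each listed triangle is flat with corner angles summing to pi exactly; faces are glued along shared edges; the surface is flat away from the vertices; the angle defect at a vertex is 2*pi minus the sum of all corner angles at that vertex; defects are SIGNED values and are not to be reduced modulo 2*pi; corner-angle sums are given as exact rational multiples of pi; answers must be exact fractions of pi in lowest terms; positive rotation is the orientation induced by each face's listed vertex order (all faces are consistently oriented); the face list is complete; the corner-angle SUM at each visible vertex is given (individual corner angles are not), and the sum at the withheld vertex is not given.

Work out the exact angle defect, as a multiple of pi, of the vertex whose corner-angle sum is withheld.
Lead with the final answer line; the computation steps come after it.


Answer: defect(P0) = (37/24)*pi

V = 4, E = 6, F = 4; chi = V - E + F = 2
Gauss-Bonnet: total defect = 2*pi*chi = 4*pi; visible defects sum to (59/24)*pi


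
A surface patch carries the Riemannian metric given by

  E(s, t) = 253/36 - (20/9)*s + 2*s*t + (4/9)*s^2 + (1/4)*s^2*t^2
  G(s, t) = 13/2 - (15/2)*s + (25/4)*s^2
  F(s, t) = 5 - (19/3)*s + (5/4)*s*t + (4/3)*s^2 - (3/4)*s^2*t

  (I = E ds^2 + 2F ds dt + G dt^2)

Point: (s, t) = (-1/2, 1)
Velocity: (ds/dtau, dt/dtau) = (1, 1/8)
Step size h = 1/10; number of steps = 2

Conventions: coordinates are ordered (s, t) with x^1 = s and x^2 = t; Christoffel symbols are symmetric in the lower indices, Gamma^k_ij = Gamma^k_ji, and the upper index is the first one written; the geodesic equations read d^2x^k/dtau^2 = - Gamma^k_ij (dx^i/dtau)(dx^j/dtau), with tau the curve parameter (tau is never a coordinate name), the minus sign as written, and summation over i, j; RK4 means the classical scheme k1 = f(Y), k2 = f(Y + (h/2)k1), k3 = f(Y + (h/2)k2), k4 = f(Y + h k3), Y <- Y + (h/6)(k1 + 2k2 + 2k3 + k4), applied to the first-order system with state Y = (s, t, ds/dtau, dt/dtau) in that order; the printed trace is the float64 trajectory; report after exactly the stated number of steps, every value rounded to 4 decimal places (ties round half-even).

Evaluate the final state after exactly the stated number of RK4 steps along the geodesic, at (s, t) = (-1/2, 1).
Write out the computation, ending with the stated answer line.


f(Y) = (ds/dtau, dt/dtau, -Gamma^s_ij Y'^i Y'^j, -Gamma^t_ij Y'^i Y'^j) with the Gammas evaluated at the stage position; h = 0.100000; intermediate values shown to 6 dp
step 0: s = -0.5000, t = 1.0000, ds/dtau = 1.0000, dt/dtau = 0.1250
step 1:
  k1: at (s, t) = (-0.500000, 1.000000), (ds/dtau, dt/dtau) = (1.000000, 0.125000); Gamma_sss = 1.275057, Gamma_sst = 1.747852, Gamma_stt = 2.625000, Gamma_tss = -1.272480, Gamma_tst = -1.719502, Gamma_ttt = -1.708333; k1 = (1.000000, 0.125000, -1.753036, 1.729048)
  k2: at (s, t) = (-0.450000, 1.006250), (ds/dtau, dt/dtau) = (0.912348, 0.211452); Gamma_sss = 1.292959, Gamma_sst = 1.687886, Gamma_stt = 2.492246, Gamma_tss = -1.325477, Gamma_tst = -1.710390, Gamma_ttt = -1.655698; k2 = (0.912348, 0.211452, -1.838914, 1.837260)
  k3: at (s, t) = (-0.454383, 1.010573), (ds/dtau, dt/dtau) = (0.908054, 0.216863); Gamma_sss = 1.289474, Gamma_sst = 1.692101, Gamma_stt = 2.503338, Gamma_tss = -1.318241, Gamma_tst = -1.710053, Gamma_ttt = -1.659293; k3 = (0.908054, 0.216863, -1.847411, 1.838507)
  k4: at (s, t) = (-0.409195, 1.021686), (ds/dtau, dt/dtau) = (0.815259, 0.308851); Gamma_sss = 1.300124, Gamma_sst = 1.631503, Gamma_stt = 2.378083, Gamma_tss = -1.362906, Gamma_tst = -1.695210, Gamma_ttt = -1.604869; k4 = (0.815259, 0.308851, -1.912569, 1.912623)
  Y <- Y + (h/6)(k1 + 2k2 + 2k3 + k4): s = -0.4091, t = 1.0215, ds/dtau = 0.8160, dt/dtau = 0.3082
step 2:
  k1: at (s, t) = (-0.409066, 1.021508), (ds/dtau, dt/dtau) = (0.816029, 0.308220); Gamma_sss = 1.300230, Gamma_sst = 1.631370, Gamma_stt = 2.377746, Gamma_tss = -1.363140, Gamma_tst = -1.695213, Gamma_ttt = -1.604753; k1 = (0.816029, 0.308220, -1.912346, 1.912919)
  k2: at (s, t) = (-0.368264, 1.036919), (ds/dtau, dt/dtau) = (0.720412, 0.403866); Gamma_sss = 1.304847, Gamma_sst = 1.571294, Gamma_stt = 2.260756, Gamma_tss = -1.400293, Gamma_tst = -1.675764, Gamma_ttt = -1.549802; k2 = (0.720412, 0.403866, -1.960289, 1.954654)
  k3: at (s, t) = (-0.373045, 1.041701), (ds/dtau, dt/dtau) = (0.718015, 0.405953); Gamma_sss = 1.302178, Gamma_sst = 1.577228, Gamma_stt = 2.273933, Gamma_tss = -1.392780, Gamma_tst = -1.676805, Gamma_ttt = -1.555158; k3 = (0.718015, 0.405953, -1.965531, 1.951838)
  k4: at (s, t) = (-0.337264, 1.062103), (ds/dtau, dt/dtau) = (0.619476, 0.503404); Gamma_sss = 1.302371, Gamma_sst = 1.521019, Gamma_stt = 2.169249, Gamma_tss = -1.421994, Gamma_tst = -1.655344, Gamma_ttt = -1.503112; k4 = (0.619476, 0.503404, -1.998156, 1.959029)
  Y <- Y + (h/6)(k1 + 2k2 + 2k3 + k4): s = -0.3372, t = 1.0620, ds/dtau = 0.6200, dt/dtau = 0.5030

Answer: s = -0.3372, t = 1.0620, ds/dtau = 0.6200, dt/dtau = 0.5030
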